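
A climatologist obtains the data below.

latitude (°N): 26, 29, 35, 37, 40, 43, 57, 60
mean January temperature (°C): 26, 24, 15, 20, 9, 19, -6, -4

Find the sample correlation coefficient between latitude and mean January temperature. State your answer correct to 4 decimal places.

n = 8, Σx = 327, Σy = 103, Σxy = 3232, Σx² = 14409, Σy² = 2371
Sxx = Σx² − (Σx)²/n = 14409 − 13366.125 = 1042.875
Sxy = Σxy − (Σx)(Σy)/n = 3232 − 4210.125 = -978.125
Syy = Σy² − (Σy)²/n = 2371 − 1326.125 = 1044.875
r = Sxy/√(Sxx·Syy) = -978.125/√(1089674.015625) = -978.125/1043.874521 = -0.937014

-0.9370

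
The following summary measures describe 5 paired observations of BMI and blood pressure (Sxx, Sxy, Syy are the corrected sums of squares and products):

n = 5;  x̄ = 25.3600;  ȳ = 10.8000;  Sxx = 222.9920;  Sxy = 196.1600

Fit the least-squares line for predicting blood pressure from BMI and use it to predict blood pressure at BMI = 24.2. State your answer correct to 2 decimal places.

b = Sxy/Sxx = 196.16/222.992 = 0.879673
a = ȳ − b·x̄ = 10.8 − 0.879673·25.36 = -11.508503
ŷ(24.2) = a + b·24.2 = -11.508503 + 0.879673·24.2 = 9.779580

9.78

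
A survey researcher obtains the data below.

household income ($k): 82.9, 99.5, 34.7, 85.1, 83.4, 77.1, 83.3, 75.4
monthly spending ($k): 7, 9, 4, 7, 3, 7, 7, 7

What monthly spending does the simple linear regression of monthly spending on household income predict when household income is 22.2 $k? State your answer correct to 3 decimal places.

3.021

n = 8, Σx = 621.4, Σy = 51, Σxy = 4111.1, Σx² = 50742.78
Sxx = Σx² − (Σx)²/n = 50742.78 − 48267.245 = 2475.535
Sxy = Σxy − (Σx)(Σy)/n = 4111.1 − 3961.425 = 149.675
b = Sxy/Sxx = 149.675/2475.535 = 0.060462
a = ȳ − b·x̄ = 6.375 − 0.060462·77.675 = 1.678639
ŷ(22.2) = a + b·22.2 = 1.678639 + 0.060462·22.2 = 3.020888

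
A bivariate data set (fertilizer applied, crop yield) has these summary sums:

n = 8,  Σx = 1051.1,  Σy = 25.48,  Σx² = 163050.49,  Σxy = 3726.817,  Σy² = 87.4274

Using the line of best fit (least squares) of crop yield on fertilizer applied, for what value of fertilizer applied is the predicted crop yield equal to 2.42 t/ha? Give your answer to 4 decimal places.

Sxx = Σx² − (Σx)²/n = 163050.49 − 138101.40125 = 24949.08875
Sxy = Σxy − (Σx)(Σy)/n = 3726.817 − 3347.7535 = 379.0635
b = Sxy/Sxx = 379.0635/24949.08875 = 0.015193
a = ȳ − b·x̄ = 3.185 − 0.015193·131.3875 = 1.188767
Set a + b·x = 2.42: x = (2.42 − 1.188767) / 0.015193 = 81.036957

81.0370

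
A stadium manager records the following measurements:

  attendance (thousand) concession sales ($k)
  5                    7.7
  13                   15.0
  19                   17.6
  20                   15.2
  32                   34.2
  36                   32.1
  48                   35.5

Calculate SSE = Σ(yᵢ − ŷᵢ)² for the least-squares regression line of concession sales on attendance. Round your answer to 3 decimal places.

n = 7, Σx = 173, Σy = 157.3, Σxy = 4825.9, Σx² = 5579, Σy² = 4285.39
Sxx = Σx² − (Σx)²/n = 5579 − 4275.571429 = 1303.428571
Sxy = Σxy − (Σx)(Σy)/n = 4825.9 − 3887.557143 = 938.342857
Syy = Σy² − (Σy)²/n = 4285.39 − 3534.755714 = 750.634286
b = Sxy/Sxx = 938.342857/1303.428571 = 0.719904
SSE = Syy − b·Sxy = 750.634286 − 0.719904·938.342857 = 75.117931

75.118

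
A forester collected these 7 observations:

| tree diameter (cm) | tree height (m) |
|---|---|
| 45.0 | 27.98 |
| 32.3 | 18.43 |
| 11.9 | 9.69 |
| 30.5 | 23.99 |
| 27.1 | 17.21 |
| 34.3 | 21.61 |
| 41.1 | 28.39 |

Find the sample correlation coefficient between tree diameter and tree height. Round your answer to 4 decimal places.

n = 7, Σx = 222.2, Σy = 147.3, Σxy = 5075.838, Σx² = 7740.26, Σy² = 3361.1298
Sxx = Σx² − (Σx)²/n = 7740.26 − 7053.262857 = 686.997143
Sxy = Σxy − (Σx)(Σy)/n = 5075.838 − 4675.722857 = 400.115143
Syy = Σy² − (Σy)²/n = 3361.1298 − 3099.612857 = 261.516943
r = Sxy/√(Sxx·Syy) = 400.115143/√(179661.392552) = 400.115143/423.864828 = 0.943969

0.9440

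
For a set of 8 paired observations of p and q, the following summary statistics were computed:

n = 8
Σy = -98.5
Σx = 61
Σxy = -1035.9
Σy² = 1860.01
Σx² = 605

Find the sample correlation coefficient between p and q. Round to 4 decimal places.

-0.9467

Sxx = Σx² − (Σx)²/n = 605 − 465.125 = 139.875
Sxy = Σxy − (Σx)(Σy)/n = -1035.9 − (-751.0625) = -284.8375
Syy = Σy² − (Σy)²/n = 1860.01 − 1212.78125 = 647.22875
r = Sxy/√(Sxx·Syy) = -284.8375/√(90531.121406) = -284.8375/300.883900 = -0.946669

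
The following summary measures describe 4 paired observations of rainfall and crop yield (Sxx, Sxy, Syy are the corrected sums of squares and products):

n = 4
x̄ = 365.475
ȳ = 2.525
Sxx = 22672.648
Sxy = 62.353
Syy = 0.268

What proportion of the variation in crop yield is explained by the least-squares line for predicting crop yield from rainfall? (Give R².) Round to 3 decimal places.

R² = Sxy²/(Sxx·Syy) = (62.353)²/(22672.648·0.268) = 0.639849

0.640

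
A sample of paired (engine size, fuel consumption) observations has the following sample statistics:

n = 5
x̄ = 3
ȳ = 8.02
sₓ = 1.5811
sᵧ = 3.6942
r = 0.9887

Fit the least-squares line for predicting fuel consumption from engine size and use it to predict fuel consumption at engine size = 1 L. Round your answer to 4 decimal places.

3.3999

b = r · sᵧ/sₓ = 0.9887 · 3.6942/1.5811 = 2.310072
a = ȳ − b·x̄ = 8.02 − 2.310072·3 = 1.089783
ŷ(1) = a + b·1 = 1.089783 + 2.310072·1 = 3.399855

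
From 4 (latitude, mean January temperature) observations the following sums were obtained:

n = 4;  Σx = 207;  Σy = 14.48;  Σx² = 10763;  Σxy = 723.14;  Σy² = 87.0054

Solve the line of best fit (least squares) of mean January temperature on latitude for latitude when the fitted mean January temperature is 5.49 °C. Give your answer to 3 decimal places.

48.128

Sxx = Σx² − (Σx)²/n = 10763 − 10712.25 = 50.75
Sxy = Σxy − (Σx)(Σy)/n = 723.14 − 749.34 = -26.2
b = Sxy/Sxx = -26.2/50.75 = -0.516256
a = ȳ − b·x̄ = 3.62 − (-0.516256)·51.75 = 30.336256
Set a + b·x = 5.49: x = (5.49 − 30.336256) / (-0.516256) = 48.127767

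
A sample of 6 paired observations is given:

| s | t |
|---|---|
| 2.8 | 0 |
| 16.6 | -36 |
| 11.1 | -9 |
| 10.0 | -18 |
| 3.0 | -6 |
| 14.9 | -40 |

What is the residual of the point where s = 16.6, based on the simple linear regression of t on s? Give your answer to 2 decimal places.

-0.36

n = 6, Σx = 58.4, Σy = -109, Σxy = -1491.5, Σx² = 737.62
Sxx = Σx² − (Σx)²/n = 737.62 − 568.426667 = 169.193333
Sxy = Σxy − (Σx)(Σy)/n = -1491.5 − (-1060.933333) = -430.566667
b = Sxy/Sxx = -430.566667/169.193333 = -2.544821
a = ȳ − b·x̄ = -18.166667 − (-2.544821)·9.733333 = 6.602920
ŷ(16.6) = 6.602920 + (-2.544821)·16.6 = -35.641101
residual = y − ŷ = -36 − (-35.641101) = -0.358899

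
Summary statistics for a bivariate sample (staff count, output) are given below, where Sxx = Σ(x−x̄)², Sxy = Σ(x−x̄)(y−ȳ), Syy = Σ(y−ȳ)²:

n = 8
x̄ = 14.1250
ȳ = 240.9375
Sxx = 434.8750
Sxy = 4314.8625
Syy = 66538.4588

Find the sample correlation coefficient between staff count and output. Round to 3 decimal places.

r = Sxy/√(Sxx·Syy) = 4314.8625/√(28935912.27065) = 4314.8625/5379.211120 = 0.802137

0.802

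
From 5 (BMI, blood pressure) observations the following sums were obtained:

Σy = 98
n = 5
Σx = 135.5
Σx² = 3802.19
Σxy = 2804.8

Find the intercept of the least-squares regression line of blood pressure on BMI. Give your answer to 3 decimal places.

-11.427

Sxx = Σx² − (Σx)²/n = 3802.19 − 3672.05 = 130.14
Sxy = Σxy − (Σx)(Σy)/n = 2804.8 − 2655.8 = 149
b = Sxy/Sxx = 149/130.14 = 1.144921
a = ȳ − b·x̄ = 19.6 − 1.144921·27.1 = -11.427355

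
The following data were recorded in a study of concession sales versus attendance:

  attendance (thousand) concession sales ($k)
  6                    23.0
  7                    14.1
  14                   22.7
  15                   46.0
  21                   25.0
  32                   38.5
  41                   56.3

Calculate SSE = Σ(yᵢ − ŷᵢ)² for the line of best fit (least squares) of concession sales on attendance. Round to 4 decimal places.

514.7373

n = 7, Σx = 136, Σy = 225.6, Σxy = 5309.8, Σx² = 3652, Σy² = 8636.04
Sxx = Σx² − (Σx)²/n = 3652 − 2642.285714 = 1009.714286
Sxy = Σxy − (Σx)(Σy)/n = 5309.8 − 4383.085714 = 926.714286
Syy = Σy² − (Σy)²/n = 8636.04 − 7270.765714 = 1365.274286
b = Sxy/Sxx = 926.714286/1009.714286 = 0.917799
SSE = Syy − b·Sxy = 1365.274286 − 0.917799·926.714286 = 514.737278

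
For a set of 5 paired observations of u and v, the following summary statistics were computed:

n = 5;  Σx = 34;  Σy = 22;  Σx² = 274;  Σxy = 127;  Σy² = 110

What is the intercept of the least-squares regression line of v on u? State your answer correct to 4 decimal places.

Sxx = Σx² − (Σx)²/n = 274 − 231.2 = 42.8
Sxy = Σxy − (Σx)(Σy)/n = 127 − 149.6 = -22.6
b = Sxy/Sxx = -22.6/42.8 = -0.528037
a = ȳ − b·x̄ = 4.4 − (-0.528037)·6.8 = 7.990654

7.9907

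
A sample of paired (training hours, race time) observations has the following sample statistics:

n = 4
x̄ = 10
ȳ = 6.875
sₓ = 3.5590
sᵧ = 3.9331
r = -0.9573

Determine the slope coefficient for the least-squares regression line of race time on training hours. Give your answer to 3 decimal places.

b = r · sᵧ/sₓ = -0.9573 · 3.9331/3.559 = -1.057925

-1.058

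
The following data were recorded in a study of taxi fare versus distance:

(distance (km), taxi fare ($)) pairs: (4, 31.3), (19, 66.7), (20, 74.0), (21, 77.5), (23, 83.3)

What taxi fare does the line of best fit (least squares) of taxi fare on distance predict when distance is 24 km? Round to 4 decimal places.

84.2538

n = 5, Σx = 87, Σy = 332.8, Σxy = 6415.9, Σx² = 1747
Sxx = Σx² − (Σx)²/n = 1747 − 1513.8 = 233.2
Sxy = Σxy − (Σx)(Σy)/n = 6415.9 − 5790.72 = 625.18
b = Sxy/Sxx = 625.18/233.2 = 2.680875
a = ȳ − b·x̄ = 66.56 − 2.680875·17.4 = 19.912779
ŷ(24) = a + b·24 = 19.912779 + 2.680875·24 = 84.253774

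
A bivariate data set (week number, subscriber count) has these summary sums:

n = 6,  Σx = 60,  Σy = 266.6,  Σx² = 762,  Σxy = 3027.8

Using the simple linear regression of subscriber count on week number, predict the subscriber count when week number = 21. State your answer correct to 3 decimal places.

Sxx = Σx² − (Σx)²/n = 762 − 600 = 162
Sxy = Σxy − (Σx)(Σy)/n = 3027.8 − 2666 = 361.8
b = Sxy/Sxx = 361.8/162 = 2.233333
a = ȳ − b·x̄ = 44.433333 − 2.233333·10 = 22.1
ŷ(21) = a + b·21 = 22.1 + 2.233333·21 = 69

69.000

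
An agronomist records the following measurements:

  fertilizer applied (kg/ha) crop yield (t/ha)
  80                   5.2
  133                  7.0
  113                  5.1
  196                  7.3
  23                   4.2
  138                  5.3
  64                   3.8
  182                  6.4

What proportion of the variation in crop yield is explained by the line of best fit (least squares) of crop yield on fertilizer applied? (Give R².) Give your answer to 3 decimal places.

0.736

n = 8, Σx = 929, Σy = 44.3, Σxy = 5590.1, Σx² = 132067, Σy² = 256.47
Sxx = Σx² − (Σx)²/n = 132067 − 107880.125 = 24186.875
Sxy = Σxy − (Σx)(Σy)/n = 5590.1 − 5144.3375 = 445.7625
Syy = Σy² − (Σy)²/n = 256.47 − 245.31125 = 11.15875
R² = Sxy²/(Sxx·Syy) = (445.7625)²/(24186.875·11.15875) = 0.736227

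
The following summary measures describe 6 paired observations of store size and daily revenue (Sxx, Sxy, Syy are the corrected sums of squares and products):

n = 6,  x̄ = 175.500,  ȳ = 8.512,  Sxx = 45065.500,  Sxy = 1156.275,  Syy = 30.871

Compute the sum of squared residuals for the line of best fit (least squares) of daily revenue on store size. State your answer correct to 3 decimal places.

1.204

b = Sxy/Sxx = 1156.275/45065.5 = 0.025658
SSE = Syy − b·Sxy = 30.871 − 0.025658·1156.275 = 1.203696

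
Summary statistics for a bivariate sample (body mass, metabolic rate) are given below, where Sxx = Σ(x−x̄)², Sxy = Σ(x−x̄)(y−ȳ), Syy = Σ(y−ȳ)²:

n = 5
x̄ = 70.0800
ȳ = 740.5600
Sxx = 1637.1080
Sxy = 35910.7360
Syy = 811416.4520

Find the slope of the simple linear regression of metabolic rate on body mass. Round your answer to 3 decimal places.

b = Sxy/Sxx = 35910.736/1637.108 = 21.935472

21.935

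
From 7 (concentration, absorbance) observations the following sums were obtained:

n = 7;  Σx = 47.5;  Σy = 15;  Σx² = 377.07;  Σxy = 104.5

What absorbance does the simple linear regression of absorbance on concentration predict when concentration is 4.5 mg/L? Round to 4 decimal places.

Sxx = Σx² − (Σx)²/n = 377.07 − 322.321429 = 54.748571
Sxy = Σxy − (Σx)(Σy)/n = 104.5 − 101.785714 = 2.714286
b = Sxy/Sxx = 2.714286/54.748571 = 0.049577
a = ȳ − b·x̄ = 2.142857 − 0.049577·6.785714 = 1.806440
ŷ(4.5) = a + b·4.5 = 1.806440 + 0.049577·4.5 = 2.029538

2.0295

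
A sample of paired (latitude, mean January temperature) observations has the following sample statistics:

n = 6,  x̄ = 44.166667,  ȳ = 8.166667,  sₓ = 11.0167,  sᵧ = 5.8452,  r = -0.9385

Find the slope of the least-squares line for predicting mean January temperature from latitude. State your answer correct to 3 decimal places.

b = r · sᵧ/sₓ = -0.9385 · 5.8452/11.0167 = -0.497946

-0.498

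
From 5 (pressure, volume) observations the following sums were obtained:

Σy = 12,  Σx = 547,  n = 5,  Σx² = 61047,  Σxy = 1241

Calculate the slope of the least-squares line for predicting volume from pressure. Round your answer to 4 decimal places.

Sxx = Σx² − (Σx)²/n = 61047 − 59841.8 = 1205.2
Sxy = Σxy − (Σx)(Σy)/n = 1241 − 1312.8 = -71.8
b = Sxy/Sxx = -71.8/1205.2 = -0.059575

-0.0596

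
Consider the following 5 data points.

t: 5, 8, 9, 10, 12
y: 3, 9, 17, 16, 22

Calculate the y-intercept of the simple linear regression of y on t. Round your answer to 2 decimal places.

n = 5, Σx = 44, Σy = 67, Σxy = 664, Σx² = 414
Sxx = Σx² − (Σx)²/n = 414 − 387.2 = 26.8
Sxy = Σxy − (Σx)(Σy)/n = 664 − 589.6 = 74.4
b = Sxy/Sxx = 74.4/26.8 = 2.776119
a = ȳ − b·x̄ = 13.4 − 2.776119·8.8 = -11.029851

-11.03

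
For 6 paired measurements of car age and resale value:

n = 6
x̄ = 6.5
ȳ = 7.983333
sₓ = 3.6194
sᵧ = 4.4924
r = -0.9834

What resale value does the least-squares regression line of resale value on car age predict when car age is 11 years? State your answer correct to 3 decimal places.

2.491

b = r · sᵧ/sₓ = -0.9834 · 4.4924/3.6194 = -1.220596
a = ȳ − b·x̄ = 7.983333 − (-1.220596)·6.5 = 15.917209
ŷ(11) = a + b·11 = 15.917209 + (-1.220596)·11 = 2.490650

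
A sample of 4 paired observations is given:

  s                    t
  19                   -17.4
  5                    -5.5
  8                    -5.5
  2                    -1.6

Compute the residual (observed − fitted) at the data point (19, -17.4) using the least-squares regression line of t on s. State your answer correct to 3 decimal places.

n = 4, Σx = 34, Σy = -30, Σxy = -405.3, Σx² = 454
Sxx = Σx² − (Σx)²/n = 454 − 289 = 165
Sxy = Σxy − (Σx)(Σy)/n = -405.3 − (-255) = -150.3
b = Sxy/Sxx = -150.3/165 = -0.910909
a = ȳ − b·x̄ = -7.5 − (-0.910909)·8.5 = 0.242727
ŷ(19) = 0.242727 + (-0.910909)·19 = -17.064545
residual = y − ŷ = -17.4 − (-17.064545) = -0.335455

-0.335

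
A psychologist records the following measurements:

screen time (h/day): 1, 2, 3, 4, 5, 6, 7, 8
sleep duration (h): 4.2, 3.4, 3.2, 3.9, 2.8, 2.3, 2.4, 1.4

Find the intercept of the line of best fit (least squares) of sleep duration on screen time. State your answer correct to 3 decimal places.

4.471

n = 8, Σx = 36, Σy = 23.6, Σxy = 92, Σx² = 204
Sxx = Σx² − (Σx)²/n = 204 − 162 = 42
Sxy = Σxy − (Σx)(Σy)/n = 92 − 106.2 = -14.2
b = Sxy/Sxx = -14.2/42 = -0.338095
a = ȳ − b·x̄ = 2.95 − (-0.338095)·4.5 = 4.471429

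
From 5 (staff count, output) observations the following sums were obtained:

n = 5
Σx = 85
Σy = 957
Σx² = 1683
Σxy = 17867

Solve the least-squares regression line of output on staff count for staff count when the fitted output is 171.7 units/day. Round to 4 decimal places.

Sxx = Σx² − (Σx)²/n = 1683 − 1445 = 238
Sxy = Σxy − (Σx)(Σy)/n = 17867 − 16269 = 1598
b = Sxy/Sxx = 1598/238 = 6.714286
a = ȳ − b·x̄ = 191.4 − 6.714286·17 = 77.257143
Set a + b·x = 171.7: x = (171.7 − 77.257143) / 6.714286 = 14.065957

14.0660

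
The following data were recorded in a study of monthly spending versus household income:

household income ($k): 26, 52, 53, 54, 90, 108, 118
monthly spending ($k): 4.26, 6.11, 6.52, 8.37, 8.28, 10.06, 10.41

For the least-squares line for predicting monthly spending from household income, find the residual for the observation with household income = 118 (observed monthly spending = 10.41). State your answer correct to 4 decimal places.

n = 7, Σx = 501, Σy = 54.01, Σxy = 4286.08, Σx² = 42793
Sxx = Σx² − (Σx)²/n = 42793 − 35857.285714 = 6935.714286
Sxy = Σxy − (Σx)(Σy)/n = 4286.08 − 3865.572857 = 420.507143
b = Sxy/Sxx = 420.507143/6935.714286 = 0.060629
a = ȳ − b·x̄ = 7.715714 − 0.060629·71.571429 = 3.376392
ŷ(118) = 3.376392 + 0.060629·118 = 10.530644
residual = y − ŷ = 10.41 − 10.530644 = -0.120644

-0.1206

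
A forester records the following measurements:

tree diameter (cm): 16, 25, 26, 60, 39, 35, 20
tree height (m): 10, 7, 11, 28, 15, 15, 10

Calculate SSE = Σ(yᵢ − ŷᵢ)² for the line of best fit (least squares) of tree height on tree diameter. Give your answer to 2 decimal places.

33.55

n = 7, Σx = 221, Σy = 96, Σxy = 3611, Σx² = 8303, Σy² = 1604
Sxx = Σx² − (Σx)²/n = 8303 − 6977.285714 = 1325.714286
Sxy = Σxy − (Σx)(Σy)/n = 3611 − 3030.857143 = 580.142857
Syy = Σy² − (Σy)²/n = 1604 − 1316.571429 = 287.428571
b = Sxy/Sxx = 580.142857/1325.714286 = 0.437608
SSE = Syy − b·Sxy = 287.428571 − 0.437608·580.142857 = 33.553556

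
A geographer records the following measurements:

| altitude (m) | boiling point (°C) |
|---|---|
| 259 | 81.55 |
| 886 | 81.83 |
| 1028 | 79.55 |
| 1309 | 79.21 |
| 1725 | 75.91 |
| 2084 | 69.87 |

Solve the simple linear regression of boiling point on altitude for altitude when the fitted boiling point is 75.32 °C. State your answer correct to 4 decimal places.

1643.3783

n = 6, Σx = 7291, Σy = 467.92, Σxy = 555639.95, Σx² = 10941023
Sxx = Σx² − (Σx)²/n = 10941023 − 8859780.166667 = 2081242.833333
Sxy = Σxy − (Σx)(Σy)/n = 555639.95 − 568600.786667 = -12960.836667
b = Sxy/Sxx = -12960.836667/2081242.833333 = -0.006227
a = ȳ − b·x̄ = 77.986667 − (-0.006227)·1215.166667 = 85.554057
Set a + b·x = 75.32: x = (75.32 − 85.554057) / (-0.006227) = 1643.378288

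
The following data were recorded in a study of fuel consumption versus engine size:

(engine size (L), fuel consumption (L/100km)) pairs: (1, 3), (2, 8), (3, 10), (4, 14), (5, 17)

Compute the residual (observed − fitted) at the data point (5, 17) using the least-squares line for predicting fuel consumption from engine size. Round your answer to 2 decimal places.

-0.20

n = 5, Σx = 15, Σy = 52, Σxy = 190, Σx² = 55
Sxx = Σx² − (Σx)²/n = 55 − 45 = 10
Sxy = Σxy − (Σx)(Σy)/n = 190 − 156 = 34
b = Sxy/Sxx = 34/10 = 3.4
a = ȳ − b·x̄ = 10.4 − 3.4·3 = 0.2
ŷ(5) = 0.2 + 3.4·5 = 17.2
residual = y − ŷ = 17 − 17.2 = -0.2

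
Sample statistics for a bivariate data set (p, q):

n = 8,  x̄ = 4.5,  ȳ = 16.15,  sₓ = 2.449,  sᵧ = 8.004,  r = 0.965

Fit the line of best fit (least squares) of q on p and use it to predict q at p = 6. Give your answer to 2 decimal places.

20.88

b = r · sᵧ/sₓ = 0.965 · 8.004/2.449 = 3.153883
a = ȳ − b·x̄ = 16.15 − 3.153883·4.5 = 1.957526
ŷ(6) = a + b·6 = 1.957526 + 3.153883·6 = 20.880825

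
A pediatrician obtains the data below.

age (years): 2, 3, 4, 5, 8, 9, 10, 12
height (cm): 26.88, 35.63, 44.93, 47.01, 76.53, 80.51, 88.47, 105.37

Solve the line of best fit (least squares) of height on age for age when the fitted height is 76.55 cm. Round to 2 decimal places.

n = 8, Σx = 53, Σy = 505.33, Σxy = 4061.39, Σx² = 443
Sxx = Σx² − (Σx)²/n = 443 − 351.125 = 91.875
Sxy = Σxy − (Σx)(Σy)/n = 4061.39 − 3347.81125 = 713.57875
b = Sxy/Sxx = 713.57875/91.875 = 7.766844
a = ȳ − b·x̄ = 63.16625 − 7.766844·6.625 = 11.710912
Set a + b·x = 76.55: x = (76.55 − 11.710912) / 7.766844 = 8.348190

8.35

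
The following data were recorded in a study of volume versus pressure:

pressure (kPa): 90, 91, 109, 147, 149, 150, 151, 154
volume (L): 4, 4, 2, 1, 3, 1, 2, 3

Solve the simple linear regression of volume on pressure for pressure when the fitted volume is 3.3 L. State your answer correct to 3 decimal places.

100.596

n = 8, Σx = 1041, Σy = 20, Σxy = 2450, Σx² = 141089
Sxx = Σx² − (Σx)²/n = 141089 − 135460.125 = 5628.875
Sxy = Σxy − (Σx)(Σy)/n = 2450 − 2602.5 = -152.5
b = Sxy/Sxx = -152.5/5628.875 = -0.027092
a = ȳ − b·x̄ = 2.5 − (-0.027092)·130.125 = 6.025405
Set a + b·x = 3.3: x = (3.3 − 6.025405) / (-0.027092) = 100.596475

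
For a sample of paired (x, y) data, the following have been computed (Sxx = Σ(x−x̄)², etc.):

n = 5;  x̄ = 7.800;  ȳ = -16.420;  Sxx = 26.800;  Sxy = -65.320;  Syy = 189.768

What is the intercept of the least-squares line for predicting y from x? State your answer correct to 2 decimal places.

2.59

b = Sxy/Sxx = -65.32/26.8 = -2.437313
a = ȳ − b·x̄ = -16.42 − (-2.437313)·7.8 = 2.591045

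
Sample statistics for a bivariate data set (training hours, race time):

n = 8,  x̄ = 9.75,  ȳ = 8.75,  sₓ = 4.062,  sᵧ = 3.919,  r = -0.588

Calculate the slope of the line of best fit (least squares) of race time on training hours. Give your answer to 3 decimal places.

-0.567

b = r · sᵧ/sₓ = -0.588 · 3.919/4.062 = -0.567300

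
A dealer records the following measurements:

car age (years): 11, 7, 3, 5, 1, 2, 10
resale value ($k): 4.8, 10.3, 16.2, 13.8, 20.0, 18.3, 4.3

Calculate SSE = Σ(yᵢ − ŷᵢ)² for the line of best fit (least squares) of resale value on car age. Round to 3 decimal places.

n = 7, Σx = 39, Σy = 87.7, Σxy = 342.1, Σx² = 309, Σy² = 1335.39
Sxx = Σx² − (Σx)²/n = 309 − 217.285714 = 91.714286
Sxy = Σxy − (Σx)(Σy)/n = 342.1 − 488.614286 = -146.514286
Syy = Σy² − (Σy)²/n = 1335.39 − 1098.755714 = 236.634286
b = Sxy/Sxx = -146.514286/91.714286 = -1.597508
SSE = Syy − b·Sxy = 236.634286 − (-1.597508)·(-146.514286) = 2.576573

2.577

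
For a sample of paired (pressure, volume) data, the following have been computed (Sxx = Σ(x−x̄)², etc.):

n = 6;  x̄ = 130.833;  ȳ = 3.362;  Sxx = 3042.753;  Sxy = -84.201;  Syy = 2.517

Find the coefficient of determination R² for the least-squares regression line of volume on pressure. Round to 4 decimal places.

R² = Sxy²/(Sxx·Syy) = (-84.201)²/(3042.753·2.517) = 0.925731

0.9257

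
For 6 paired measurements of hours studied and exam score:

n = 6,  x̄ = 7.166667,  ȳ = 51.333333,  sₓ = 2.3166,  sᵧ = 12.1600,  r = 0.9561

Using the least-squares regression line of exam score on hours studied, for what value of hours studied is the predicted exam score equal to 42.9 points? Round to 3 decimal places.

b = r · sᵧ/sₓ = 0.9561 · 12.16/2.3166 = 5.018638
a = ȳ − b·x̄ = 51.333333 − 5.018638·7.166667 = 15.366428
Set a + b·x = 42.9: x = (42.9 − 15.366428) / 5.018638 = 5.486264

5.486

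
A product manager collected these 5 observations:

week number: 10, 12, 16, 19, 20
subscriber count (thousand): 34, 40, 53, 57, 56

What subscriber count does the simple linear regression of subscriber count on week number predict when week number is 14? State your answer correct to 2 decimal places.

44.74

n = 5, Σx = 77, Σy = 240, Σxy = 3871, Σx² = 1261
Sxx = Σx² − (Σx)²/n = 1261 − 1185.8 = 75.2
Sxy = Σxy − (Σx)(Σy)/n = 3871 − 3696 = 175
b = Sxy/Sxx = 175/75.2 = 2.327128
a = ȳ − b·x̄ = 48 − 2.327128·15.4 = 12.162234
ŷ(14) = a + b·14 = 12.162234 + 2.327128·14 = 44.742021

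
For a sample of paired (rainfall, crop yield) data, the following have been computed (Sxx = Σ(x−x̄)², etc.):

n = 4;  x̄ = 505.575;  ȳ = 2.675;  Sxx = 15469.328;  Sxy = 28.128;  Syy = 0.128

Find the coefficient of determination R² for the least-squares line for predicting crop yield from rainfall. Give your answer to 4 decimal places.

0.3996

R² = Sxy²/(Sxx·Syy) = (28.128)²/(15469.328·0.128) = 0.399573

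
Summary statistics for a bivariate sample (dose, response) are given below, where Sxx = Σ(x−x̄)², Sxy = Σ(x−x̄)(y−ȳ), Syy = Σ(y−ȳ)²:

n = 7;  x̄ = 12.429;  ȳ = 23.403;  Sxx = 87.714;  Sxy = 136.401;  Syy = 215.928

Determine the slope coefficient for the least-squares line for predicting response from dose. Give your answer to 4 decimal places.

1.5551

b = Sxy/Sxx = 136.401/87.714 = 1.555065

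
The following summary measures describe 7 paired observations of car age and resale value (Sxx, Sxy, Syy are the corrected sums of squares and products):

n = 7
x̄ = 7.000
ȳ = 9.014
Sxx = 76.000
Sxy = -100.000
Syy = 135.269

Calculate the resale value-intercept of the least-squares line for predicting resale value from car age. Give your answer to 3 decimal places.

b = Sxy/Sxx = -100/76 = -1.315789
a = ȳ − b·x̄ = 9.014 − (-1.315789)·7 = 18.224526

18.225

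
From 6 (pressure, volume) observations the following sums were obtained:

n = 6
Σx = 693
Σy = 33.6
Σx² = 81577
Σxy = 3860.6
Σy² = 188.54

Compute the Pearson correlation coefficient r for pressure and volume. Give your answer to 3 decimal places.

Sxx = Σx² − (Σx)²/n = 81577 − 80041.5 = 1535.5
Sxy = Σxy − (Σx)(Σy)/n = 3860.6 − 3880.8 = -20.2
Syy = Σy² − (Σy)²/n = 188.54 − 188.16 = 0.38
r = Sxy/√(Sxx·Syy) = -20.2/√(583.49) = -20.2/24.155538 = -0.836247

-0.836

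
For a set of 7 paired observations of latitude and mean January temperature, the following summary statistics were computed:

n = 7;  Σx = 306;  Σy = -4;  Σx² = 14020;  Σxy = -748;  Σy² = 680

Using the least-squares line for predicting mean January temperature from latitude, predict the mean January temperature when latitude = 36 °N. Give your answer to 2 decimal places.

Sxx = Σx² − (Σx)²/n = 14020 − 13376.571429 = 643.428571
Sxy = Σxy − (Σx)(Σy)/n = -748 − (-174.857143) = -573.142857
b = Sxy/Sxx = -573.142857/643.428571 = -0.890764
a = ȳ − b·x̄ = -0.571429 − (-0.890764)·43.714286 = 38.367673
ŷ(36) = a + b·36 = 38.367673 + (-0.890764)·36 = 6.300178

6.30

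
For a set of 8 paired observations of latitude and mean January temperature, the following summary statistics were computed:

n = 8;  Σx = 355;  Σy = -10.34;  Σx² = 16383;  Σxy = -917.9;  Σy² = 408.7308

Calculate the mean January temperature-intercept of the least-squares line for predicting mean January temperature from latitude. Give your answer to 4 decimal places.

31.0487

Sxx = Σx² − (Σx)²/n = 16383 − 15753.125 = 629.875
Sxy = Σxy − (Σx)(Σy)/n = -917.9 − (-458.8375) = -459.0625
b = Sxy/Sxx = -459.0625/629.875 = -0.728815
a = ȳ − b·x̄ = -1.2925 − (-0.728815)·44.375 = 31.048676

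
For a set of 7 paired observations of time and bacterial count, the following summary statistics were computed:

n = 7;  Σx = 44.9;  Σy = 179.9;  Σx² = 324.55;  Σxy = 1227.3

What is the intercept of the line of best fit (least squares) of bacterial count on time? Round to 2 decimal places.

12.82

Sxx = Σx² − (Σx)²/n = 324.55 − 288.001429 = 36.548571
Sxy = Σxy − (Σx)(Σy)/n = 1227.3 − 1153.93 = 73.37
b = Sxy/Sxx = 73.37/36.548571 = 2.007466
a = ȳ − b·x̄ = 25.7 − 2.007466·6.414286 = 12.823542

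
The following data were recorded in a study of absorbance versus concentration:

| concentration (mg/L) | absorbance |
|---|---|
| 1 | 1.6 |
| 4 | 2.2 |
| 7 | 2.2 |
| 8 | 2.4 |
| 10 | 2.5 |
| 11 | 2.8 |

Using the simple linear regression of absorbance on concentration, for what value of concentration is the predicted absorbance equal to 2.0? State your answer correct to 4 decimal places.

n = 6, Σx = 41, Σy = 13.7, Σxy = 100.8, Σx² = 351
Sxx = Σx² − (Σx)²/n = 351 − 280.166667 = 70.833333
Sxy = Σxy − (Σx)(Σy)/n = 100.8 − 93.616667 = 7.183333
b = Sxy/Sxx = 7.183333/70.833333 = 0.101412
a = ȳ − b·x̄ = 2.283333 − 0.101412·6.833333 = 1.590353
Set a + b·x = 2.0: x = (2.0 − 1.590353) / 0.101412 = 4.039443

4.0394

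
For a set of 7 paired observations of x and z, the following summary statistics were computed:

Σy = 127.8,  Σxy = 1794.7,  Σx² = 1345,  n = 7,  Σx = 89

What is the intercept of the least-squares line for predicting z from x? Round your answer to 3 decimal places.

Sxx = Σx² − (Σx)²/n = 1345 − 1131.571429 = 213.428571
Sxy = Σxy − (Σx)(Σy)/n = 1794.7 − 1624.885714 = 169.814286
b = Sxy/Sxx = 169.814286/213.428571 = 0.795649
a = ȳ − b·x̄ = 18.257143 − 0.795649·12.714286 = 8.141031

8.141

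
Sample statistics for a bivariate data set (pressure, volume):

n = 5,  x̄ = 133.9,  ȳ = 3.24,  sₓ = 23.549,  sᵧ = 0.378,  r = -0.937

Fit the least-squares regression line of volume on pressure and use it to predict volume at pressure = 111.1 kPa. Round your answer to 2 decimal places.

b = r · sᵧ/sₓ = -0.937 · 0.378/23.549 = -0.015040
a = ȳ − b·x̄ = 3.24 − (-0.015040)·133.9 = 5.253907
ŷ(111.1) = a + b·111.1 = 5.253907 + (-0.015040)·111.1 = 3.582921

3.58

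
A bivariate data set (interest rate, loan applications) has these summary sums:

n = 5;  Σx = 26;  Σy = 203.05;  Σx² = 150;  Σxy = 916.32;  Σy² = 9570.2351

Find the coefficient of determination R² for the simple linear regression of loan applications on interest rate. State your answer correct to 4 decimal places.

0.9934

Sxx = Σx² − (Σx)²/n = 150 − 135.2 = 14.8
Sxy = Σxy − (Σx)(Σy)/n = 916.32 − 1055.86 = -139.54
Syy = Σy² − (Σy)²/n = 9570.2351 − 8245.8605 = 1324.3746
R² = Sxy²/(Sxx·Syy) = (-139.54)²/(14.8·1324.3746) = 0.993402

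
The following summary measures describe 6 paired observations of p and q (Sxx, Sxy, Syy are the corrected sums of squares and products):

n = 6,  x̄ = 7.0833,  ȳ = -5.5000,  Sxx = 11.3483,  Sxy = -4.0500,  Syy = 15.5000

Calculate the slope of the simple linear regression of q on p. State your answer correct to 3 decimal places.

-0.357

b = Sxy/Sxx = -4.05/11.3483 = -0.356882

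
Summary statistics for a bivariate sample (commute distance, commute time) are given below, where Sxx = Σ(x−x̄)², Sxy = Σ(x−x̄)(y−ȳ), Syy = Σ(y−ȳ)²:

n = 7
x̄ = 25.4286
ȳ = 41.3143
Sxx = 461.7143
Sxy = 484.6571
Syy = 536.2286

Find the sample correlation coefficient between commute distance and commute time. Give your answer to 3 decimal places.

r = Sxy/√(Sxx·Syy) = 484.6571/√(247584.412689) = 484.6571/497.578549 = 0.974031

0.974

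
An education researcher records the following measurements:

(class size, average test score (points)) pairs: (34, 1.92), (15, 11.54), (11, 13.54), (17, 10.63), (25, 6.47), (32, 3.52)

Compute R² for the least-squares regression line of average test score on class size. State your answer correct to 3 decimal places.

0.998

n = 6, Σx = 134, Σy = 47.62, Σxy = 842.42, Σx² = 3440, Σy² = 487.4378
Sxx = Σx² − (Σx)²/n = 3440 − 2992.666667 = 447.333333
Sxy = Σxy − (Σx)(Σy)/n = 842.42 − 1063.513333 = -221.093333
Syy = Σy² − (Σy)²/n = 487.4378 − 377.944067 = 109.493733
R² = Sxy²/(Sxx·Syy) = (-221.093333)²/(447.333333·109.493733) = 0.998001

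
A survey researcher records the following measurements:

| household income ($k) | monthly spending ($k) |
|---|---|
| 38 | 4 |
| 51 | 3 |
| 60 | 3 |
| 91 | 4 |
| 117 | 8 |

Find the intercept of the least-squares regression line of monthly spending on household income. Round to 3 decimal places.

0.693

n = 5, Σx = 357, Σy = 22, Σxy = 1785, Σx² = 29615
Sxx = Σx² − (Σx)²/n = 29615 − 25489.8 = 4125.2
Sxy = Σxy − (Σx)(Σy)/n = 1785 − 1570.8 = 214.2
b = Sxy/Sxx = 214.2/4125.2 = 0.051925
a = ȳ − b·x̄ = 4.4 − 0.051925·71.4 = 0.692572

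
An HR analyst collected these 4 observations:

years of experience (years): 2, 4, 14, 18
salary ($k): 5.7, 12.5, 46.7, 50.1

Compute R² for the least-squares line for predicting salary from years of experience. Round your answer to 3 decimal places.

0.977

n = 4, Σx = 38, Σy = 115, Σxy = 1617, Σx² = 540, Σy² = 4879.64
Sxx = Σx² − (Σx)²/n = 540 − 361 = 179
Sxy = Σxy − (Σx)(Σy)/n = 1617 − 1092.5 = 524.5
Syy = Σy² − (Σy)²/n = 4879.64 − 3306.25 = 1573.39
R² = Sxy²/(Sxx·Syy) = (524.5)²/(179·1573.39) = 0.976791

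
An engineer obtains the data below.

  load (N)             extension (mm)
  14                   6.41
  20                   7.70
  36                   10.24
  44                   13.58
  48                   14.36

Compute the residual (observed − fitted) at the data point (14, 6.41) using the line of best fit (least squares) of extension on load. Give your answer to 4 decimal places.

n = 5, Σx = 162, Σy = 52.29, Σxy = 1899.18, Σx² = 6132
Sxx = Σx² − (Σx)²/n = 6132 − 5248.8 = 883.2
Sxy = Σxy − (Σx)(Σy)/n = 1899.18 − 1694.196 = 204.984
b = Sxy/Sxx = 204.984/883.2 = 0.232092
a = ȳ − b·x̄ = 10.458 − 0.232092·32.4 = 2.938207
ŷ(14) = 2.938207 + 0.232092·14 = 6.1875
residual = y − ŷ = 6.41 − 6.1875 = 0.2225

0.2225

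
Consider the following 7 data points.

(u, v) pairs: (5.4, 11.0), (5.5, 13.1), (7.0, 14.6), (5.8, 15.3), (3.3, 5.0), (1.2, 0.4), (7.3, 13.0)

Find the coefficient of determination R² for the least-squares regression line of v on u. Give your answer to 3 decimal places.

0.880

n = 7, Σx = 35.5, Σy = 72.4, Σxy = 434.27, Σx² = 207.67, Σy² = 934.02
Sxx = Σx² − (Σx)²/n = 207.67 − 180.035714 = 27.634286
Sxy = Σxy − (Σx)(Σy)/n = 434.27 − 367.171429 = 67.098571
Syy = Σy² − (Σy)²/n = 934.02 − 748.822857 = 185.197143
R² = Sxy²/(Sxx·Syy) = (67.098571)²/(27.634286·185.197143) = 0.879719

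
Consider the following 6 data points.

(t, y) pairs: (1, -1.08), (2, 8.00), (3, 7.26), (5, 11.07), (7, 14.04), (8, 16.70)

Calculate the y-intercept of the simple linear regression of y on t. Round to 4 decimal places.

n = 6, Σx = 26, Σy = 55.99, Σxy = 323.93, Σx² = 152
Sxx = Σx² − (Σx)²/n = 152 − 112.666667 = 39.333333
Sxy = Σxy − (Σx)(Σy)/n = 323.93 − 242.623333 = 81.306667
b = Sxy/Sxx = 81.306667/39.333333 = 2.067119
a = ȳ − b·x̄ = 9.331667 − 2.067119·4.333333 = 0.374153

0.3742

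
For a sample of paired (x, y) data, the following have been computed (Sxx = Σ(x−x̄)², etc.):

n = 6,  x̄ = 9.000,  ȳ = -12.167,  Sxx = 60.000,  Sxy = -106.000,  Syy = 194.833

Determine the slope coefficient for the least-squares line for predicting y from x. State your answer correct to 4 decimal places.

b = Sxy/Sxx = -106/60 = -1.766667

-1.7667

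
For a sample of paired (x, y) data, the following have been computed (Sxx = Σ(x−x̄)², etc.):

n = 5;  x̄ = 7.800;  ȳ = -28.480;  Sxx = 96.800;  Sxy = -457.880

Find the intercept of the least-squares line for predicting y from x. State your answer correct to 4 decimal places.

b = Sxy/Sxx = -457.88/96.8 = -4.730165
a = ȳ − b·x̄ = -28.48 − (-4.730165)·7.8 = 8.415289

8.4153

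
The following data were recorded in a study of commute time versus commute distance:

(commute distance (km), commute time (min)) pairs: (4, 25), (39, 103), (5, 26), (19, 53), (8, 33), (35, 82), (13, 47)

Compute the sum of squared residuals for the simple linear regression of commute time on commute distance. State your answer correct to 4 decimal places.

103.0143

n = 7, Σx = 123, Σy = 369, Σxy = 8999, Σx² = 3381, Σy² = 24741
Sxx = Σx² − (Σx)²/n = 3381 − 2161.285714 = 1219.714286
Sxy = Σxy − (Σx)(Σy)/n = 8999 − 6483.857143 = 2515.142857
Syy = Σy² − (Σy)²/n = 24741 − 19451.571429 = 5289.428571
b = Sxy/Sxx = 2515.142857/1219.714286 = 2.062075
SSE = Syy − b·Sxy = 5289.428571 − 2.062075·2515.142857 = 103.014289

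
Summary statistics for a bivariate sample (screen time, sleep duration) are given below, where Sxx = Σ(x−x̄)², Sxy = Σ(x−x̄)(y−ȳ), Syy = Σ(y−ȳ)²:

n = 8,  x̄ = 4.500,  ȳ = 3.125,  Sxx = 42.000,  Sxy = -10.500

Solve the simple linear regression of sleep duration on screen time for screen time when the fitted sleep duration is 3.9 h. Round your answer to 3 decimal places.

1.400

b = Sxy/Sxx = -10.5/42 = -0.25
a = ȳ − b·x̄ = 3.125 − (-0.25)·4.5 = 4.25
Set a + b·x = 3.9: x = (3.9 − 4.25) / (-0.25) = 1.4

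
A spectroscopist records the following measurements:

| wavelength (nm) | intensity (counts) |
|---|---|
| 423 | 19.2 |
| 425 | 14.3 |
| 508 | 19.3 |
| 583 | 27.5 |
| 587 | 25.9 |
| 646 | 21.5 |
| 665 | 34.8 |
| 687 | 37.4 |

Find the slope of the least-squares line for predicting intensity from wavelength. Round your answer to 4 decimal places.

n = 8, Σx = 4524, Σy = 199.9, Σxy = 117964.1, Σx² = 2633586
Sxx = Σx² − (Σx)²/n = 2633586 − 2558322 = 75264
Sxy = Σxy − (Σx)(Σy)/n = 117964.1 − 113043.45 = 4920.65
b = Sxy/Sxx = 4920.65/75264 = 0.065379

0.0654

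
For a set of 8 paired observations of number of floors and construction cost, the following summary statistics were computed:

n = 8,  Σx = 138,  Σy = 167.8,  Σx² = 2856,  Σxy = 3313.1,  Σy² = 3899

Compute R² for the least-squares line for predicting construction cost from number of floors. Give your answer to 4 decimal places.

0.9711

Sxx = Σx² − (Σx)²/n = 2856 − 2380.5 = 475.5
Sxy = Σxy − (Σx)(Σy)/n = 3313.1 − 2894.55 = 418.55
Syy = Σy² − (Σy)²/n = 3899 − 3519.605 = 379.395
R² = Sxy²/(Sxx·Syy) = (418.55)²/(475.5·379.395) = 0.971075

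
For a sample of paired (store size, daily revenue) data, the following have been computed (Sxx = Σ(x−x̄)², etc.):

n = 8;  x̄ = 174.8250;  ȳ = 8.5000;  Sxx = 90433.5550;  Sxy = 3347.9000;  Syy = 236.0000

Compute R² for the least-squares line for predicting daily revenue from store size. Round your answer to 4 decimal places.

R² = Sxy²/(Sxx·Syy) = (3347.9)²/(90433.555·236) = 0.525174

0.5252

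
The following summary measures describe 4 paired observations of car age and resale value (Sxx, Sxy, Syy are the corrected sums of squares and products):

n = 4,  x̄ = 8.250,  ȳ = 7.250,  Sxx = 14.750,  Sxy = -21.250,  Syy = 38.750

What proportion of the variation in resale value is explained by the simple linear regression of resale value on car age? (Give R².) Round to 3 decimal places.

R² = Sxy²/(Sxx·Syy) = (-21.25)²/(14.75·38.75) = 0.790049

0.790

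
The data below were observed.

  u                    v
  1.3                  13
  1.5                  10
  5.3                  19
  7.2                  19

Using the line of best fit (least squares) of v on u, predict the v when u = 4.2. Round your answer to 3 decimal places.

n = 4, Σx = 15.3, Σy = 61, Σxy = 269.4, Σx² = 83.87
Sxx = Σx² − (Σx)²/n = 83.87 − 58.5225 = 25.3475
Sxy = Σxy − (Σx)(Σy)/n = 269.4 − 233.325 = 36.075
b = Sxy/Sxx = 36.075/25.3475 = 1.423217
a = ȳ − b·x̄ = 15.25 − 1.423217·3.825 = 9.806194
ŷ(4.2) = a + b·4.2 = 9.806194 + 1.423217·4.2 = 15.783706

15.784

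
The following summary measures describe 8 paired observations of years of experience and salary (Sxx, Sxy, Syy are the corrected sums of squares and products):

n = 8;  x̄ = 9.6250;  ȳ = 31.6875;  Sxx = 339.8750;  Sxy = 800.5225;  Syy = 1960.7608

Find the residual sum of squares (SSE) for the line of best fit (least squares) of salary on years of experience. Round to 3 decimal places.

75.255

b = Sxy/Sxx = 800.5225/339.875 = 2.355344
SSE = Syy − b·Sxy = 1960.7608 − 2.355344·800.5225 = 75.255032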